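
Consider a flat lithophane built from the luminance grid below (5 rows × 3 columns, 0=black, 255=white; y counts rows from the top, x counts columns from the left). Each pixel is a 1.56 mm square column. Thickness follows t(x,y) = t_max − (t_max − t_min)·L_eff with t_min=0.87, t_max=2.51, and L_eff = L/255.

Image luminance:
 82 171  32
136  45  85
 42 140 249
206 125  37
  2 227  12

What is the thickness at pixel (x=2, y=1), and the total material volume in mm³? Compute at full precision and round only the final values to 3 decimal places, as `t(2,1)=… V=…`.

t(2,1)=1.963 V=66.724

span = t_max - t_min = 2.51 - 0.87 = 1.640
L(2,1) = 85, L_eff = 85/255 = 0.333333
t(2,1) = 2.51 - 1.640·0.333333 = 1.963
Σt over all 5·3 pixels = 699151/25500 ≈ 27.4176863
V = pitch²·Σt = 1.56²·699151/25500 = 66.724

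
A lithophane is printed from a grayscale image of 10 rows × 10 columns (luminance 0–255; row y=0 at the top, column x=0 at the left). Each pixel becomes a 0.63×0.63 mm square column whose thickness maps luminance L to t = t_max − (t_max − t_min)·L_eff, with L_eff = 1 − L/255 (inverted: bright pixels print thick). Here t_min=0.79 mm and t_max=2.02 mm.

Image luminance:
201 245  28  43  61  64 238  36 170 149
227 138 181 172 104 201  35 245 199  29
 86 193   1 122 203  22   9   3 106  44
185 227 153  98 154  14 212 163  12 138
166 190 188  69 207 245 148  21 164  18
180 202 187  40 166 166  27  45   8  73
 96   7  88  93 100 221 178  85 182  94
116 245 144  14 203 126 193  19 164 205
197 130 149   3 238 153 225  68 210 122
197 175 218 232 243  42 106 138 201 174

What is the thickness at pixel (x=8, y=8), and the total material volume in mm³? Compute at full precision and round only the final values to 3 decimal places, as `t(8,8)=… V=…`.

span = t_max - t_min = 2.02 - 0.79 = 1.230
L(8,8) = 210, L_eff = 1 - 210/255 = 0.176471 (inverted)
t(8,8) = 2.02 - 1.230·0.176471 = 1.803
Σt over all 10·10 pixels = 242663/1700 ≈ 142.7429412
V = pitch²·Σt = 0.63²·242663/1700 = 56.655

t(8,8)=1.803 V=56.655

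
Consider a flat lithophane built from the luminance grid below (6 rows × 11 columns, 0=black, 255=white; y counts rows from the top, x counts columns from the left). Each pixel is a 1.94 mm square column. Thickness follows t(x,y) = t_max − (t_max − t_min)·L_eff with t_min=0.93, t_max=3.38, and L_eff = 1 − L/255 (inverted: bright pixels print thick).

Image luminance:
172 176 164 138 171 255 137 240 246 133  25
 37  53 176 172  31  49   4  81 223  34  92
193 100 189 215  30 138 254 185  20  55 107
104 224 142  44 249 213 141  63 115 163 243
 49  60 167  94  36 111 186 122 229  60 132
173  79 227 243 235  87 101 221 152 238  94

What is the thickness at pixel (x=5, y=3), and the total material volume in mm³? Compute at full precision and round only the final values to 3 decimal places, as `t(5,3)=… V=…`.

t(5,3)=2.976 V=559.777

span = t_max - t_min = 3.38 - 0.93 = 2.450
L(5,3) = 213, L_eff = 1 - 213/255 = 0.164706 (inverted)
t(5,3) = 3.38 - 2.450·0.164706 = 2.976
Σt over all 6·11 pixels = 379273/2550 ≈ 148.7345098
V = pitch²·Σt = 1.94²·379273/2550 = 559.777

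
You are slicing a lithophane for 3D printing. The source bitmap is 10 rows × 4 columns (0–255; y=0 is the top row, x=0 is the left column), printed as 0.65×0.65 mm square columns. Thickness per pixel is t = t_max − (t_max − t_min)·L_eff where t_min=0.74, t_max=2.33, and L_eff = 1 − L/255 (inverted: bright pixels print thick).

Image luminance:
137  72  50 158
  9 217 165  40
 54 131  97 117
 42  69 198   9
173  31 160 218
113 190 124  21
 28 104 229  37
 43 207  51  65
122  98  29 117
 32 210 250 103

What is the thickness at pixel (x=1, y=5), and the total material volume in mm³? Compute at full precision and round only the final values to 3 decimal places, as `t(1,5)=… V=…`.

t(1,5)=1.925 V=23.887

span = t_max - t_min = 2.33 - 0.74 = 1.590
L(1,5) = 190, L_eff = 1 - 190/255 = 0.254902 (inverted)
t(1,5) = 2.33 - 1.590·0.254902 = 1.925
Σt over all 10·4 pixels = 24028/425 ≈ 56.5364706
V = pitch²·Σt = 0.65²·24028/425 = 23.887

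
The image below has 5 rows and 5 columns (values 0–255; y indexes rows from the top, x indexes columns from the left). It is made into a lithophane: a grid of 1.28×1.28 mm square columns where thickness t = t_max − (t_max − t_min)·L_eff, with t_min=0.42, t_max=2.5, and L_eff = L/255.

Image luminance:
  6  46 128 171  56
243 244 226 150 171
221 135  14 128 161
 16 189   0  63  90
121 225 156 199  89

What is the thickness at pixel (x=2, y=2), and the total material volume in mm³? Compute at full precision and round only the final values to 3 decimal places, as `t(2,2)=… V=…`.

t(2,2)=2.386 V=58.993

span = t_max - t_min = 2.5 - 0.42 = 2.080
L(2,2) = 14, L_eff = 14/255 = 0.054902
t(2,2) = 2.5 - 2.080·0.054902 = 2.386
Σt over all 5·5 pixels = 459083/12750 ≈ 36.0065098
V = pitch²·Σt = 1.28²·459083/12750 = 58.993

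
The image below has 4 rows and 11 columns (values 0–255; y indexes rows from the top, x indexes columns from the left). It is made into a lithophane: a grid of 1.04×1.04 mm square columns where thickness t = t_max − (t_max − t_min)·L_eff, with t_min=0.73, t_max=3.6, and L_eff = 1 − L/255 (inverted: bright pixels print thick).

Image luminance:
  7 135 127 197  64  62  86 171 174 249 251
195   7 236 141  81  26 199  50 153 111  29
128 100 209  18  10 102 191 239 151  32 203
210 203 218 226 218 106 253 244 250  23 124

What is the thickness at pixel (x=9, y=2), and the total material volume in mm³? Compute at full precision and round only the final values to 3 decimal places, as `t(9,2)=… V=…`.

t(9,2)=1.090 V=110.325

span = t_max - t_min = 3.6 - 0.73 = 2.870
L(9,2) = 32, L_eff = 1 - 32/255 = 0.874510 (inverted)
t(9,2) = 3.6 - 2.870·0.874510 = 1.090
Σt over all 4·11 pixels = 2601043/25500 ≈ 102.0016863
V = pitch²·Σt = 1.04²·2601043/25500 = 110.325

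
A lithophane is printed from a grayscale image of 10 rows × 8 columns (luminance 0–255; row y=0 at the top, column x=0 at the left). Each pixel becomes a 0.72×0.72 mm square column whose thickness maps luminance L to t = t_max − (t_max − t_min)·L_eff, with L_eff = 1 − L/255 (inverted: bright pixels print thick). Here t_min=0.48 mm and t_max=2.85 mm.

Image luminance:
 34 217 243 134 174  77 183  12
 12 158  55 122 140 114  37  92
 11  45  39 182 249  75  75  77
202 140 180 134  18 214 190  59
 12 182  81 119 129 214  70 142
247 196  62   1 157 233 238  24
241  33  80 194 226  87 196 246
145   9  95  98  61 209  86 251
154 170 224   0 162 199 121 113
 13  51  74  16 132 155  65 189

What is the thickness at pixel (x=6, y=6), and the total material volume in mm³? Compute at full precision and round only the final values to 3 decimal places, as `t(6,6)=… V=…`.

t(6,6)=2.302 V=67.586

span = t_max - t_min = 2.85 - 0.48 = 2.370
L(6,6) = 196, L_eff = 1 - 196/255 = 0.231373 (inverted)
t(6,6) = 2.85 - 2.370·0.231373 = 2.302
Σt over all 10·8 pixels = 277046/2125 ≈ 130.3745882
V = pitch²·Σt = 0.72²·277046/2125 = 67.586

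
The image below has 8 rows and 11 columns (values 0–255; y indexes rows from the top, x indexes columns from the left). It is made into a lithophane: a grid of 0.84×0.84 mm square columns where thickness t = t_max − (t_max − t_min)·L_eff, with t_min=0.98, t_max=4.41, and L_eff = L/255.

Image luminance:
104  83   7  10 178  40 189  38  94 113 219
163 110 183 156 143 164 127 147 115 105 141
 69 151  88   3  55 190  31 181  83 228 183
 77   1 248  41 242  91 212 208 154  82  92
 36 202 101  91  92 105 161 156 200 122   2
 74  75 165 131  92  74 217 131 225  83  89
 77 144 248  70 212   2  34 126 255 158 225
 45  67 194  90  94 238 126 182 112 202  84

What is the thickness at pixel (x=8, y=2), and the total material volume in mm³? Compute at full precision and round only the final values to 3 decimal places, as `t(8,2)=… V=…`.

t(8,2)=3.294 V=169.922

span = t_max - t_min = 4.41 - 0.98 = 3.430
L(8,2) = 83, L_eff = 83/255 = 0.325490
t(8,2) = 4.41 - 3.430·0.325490 = 3.294
Σt over all 8·11 pixels = 90307/375 ≈ 240.8186667
V = pitch²·Σt = 0.84²·90307/375 = 169.922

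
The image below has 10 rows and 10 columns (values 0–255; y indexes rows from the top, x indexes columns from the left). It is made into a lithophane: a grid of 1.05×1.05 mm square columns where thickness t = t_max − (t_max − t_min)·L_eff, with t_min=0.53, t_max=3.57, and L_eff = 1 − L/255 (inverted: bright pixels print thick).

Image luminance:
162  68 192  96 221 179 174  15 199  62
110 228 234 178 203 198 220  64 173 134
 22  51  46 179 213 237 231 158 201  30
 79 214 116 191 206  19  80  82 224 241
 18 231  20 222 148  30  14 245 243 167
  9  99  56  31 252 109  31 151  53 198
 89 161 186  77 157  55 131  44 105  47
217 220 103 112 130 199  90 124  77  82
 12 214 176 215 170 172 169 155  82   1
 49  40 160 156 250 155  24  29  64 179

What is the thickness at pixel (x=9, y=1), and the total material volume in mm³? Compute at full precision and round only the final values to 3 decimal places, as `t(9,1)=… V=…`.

t(9,1)=2.127 V=231.073

span = t_max - t_min = 3.57 - 0.53 = 3.040
L(9,1) = 134, L_eff = 1 - 134/255 = 0.474510 (inverted)
t(9,1) = 3.57 - 3.040·0.474510 = 2.127
Σt over all 10·10 pixels = 267227/1275 ≈ 209.5898039
V = pitch²·Σt = 1.05²·267227/1275 = 231.073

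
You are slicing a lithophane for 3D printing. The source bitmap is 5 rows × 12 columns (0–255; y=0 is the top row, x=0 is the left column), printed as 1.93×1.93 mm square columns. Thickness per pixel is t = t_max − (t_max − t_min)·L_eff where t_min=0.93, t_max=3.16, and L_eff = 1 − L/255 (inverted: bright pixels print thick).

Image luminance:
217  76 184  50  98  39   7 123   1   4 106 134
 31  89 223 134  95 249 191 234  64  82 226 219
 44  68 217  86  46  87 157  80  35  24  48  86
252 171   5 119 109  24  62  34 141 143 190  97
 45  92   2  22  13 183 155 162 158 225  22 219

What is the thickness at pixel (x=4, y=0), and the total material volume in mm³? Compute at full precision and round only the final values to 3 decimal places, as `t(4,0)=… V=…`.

t(4,0)=1.787 V=419.552

span = t_max - t_min = 3.16 - 0.93 = 2.230
L(4,0) = 98, L_eff = 1 - 98/255 = 0.615686 (inverted)
t(4,0) = 3.16 - 2.230·0.615686 = 1.787
Σt over all 5·12 pixels = 2872177/25500 ≈ 112.6343922
V = pitch²·Σt = 1.93²·2872177/25500 = 419.552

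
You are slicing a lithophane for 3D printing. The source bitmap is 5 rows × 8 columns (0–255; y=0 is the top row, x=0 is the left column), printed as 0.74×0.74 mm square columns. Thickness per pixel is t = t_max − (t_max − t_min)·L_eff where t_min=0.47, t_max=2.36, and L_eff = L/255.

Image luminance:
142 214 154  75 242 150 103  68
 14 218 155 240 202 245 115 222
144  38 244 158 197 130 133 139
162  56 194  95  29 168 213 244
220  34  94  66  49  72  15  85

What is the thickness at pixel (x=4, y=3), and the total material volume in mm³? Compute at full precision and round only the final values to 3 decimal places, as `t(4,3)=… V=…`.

t(4,3)=2.145 V=29.216

span = t_max - t_min = 2.36 - 0.47 = 1.890
L(4,3) = 29, L_eff = 29/255 = 0.113725
t(4,3) = 2.36 - 1.890·0.113725 = 2.145
Σt over all 5·8 pixels = 226753/4250 ≈ 53.3536471
V = pitch²·Σt = 0.74²·226753/4250 = 29.216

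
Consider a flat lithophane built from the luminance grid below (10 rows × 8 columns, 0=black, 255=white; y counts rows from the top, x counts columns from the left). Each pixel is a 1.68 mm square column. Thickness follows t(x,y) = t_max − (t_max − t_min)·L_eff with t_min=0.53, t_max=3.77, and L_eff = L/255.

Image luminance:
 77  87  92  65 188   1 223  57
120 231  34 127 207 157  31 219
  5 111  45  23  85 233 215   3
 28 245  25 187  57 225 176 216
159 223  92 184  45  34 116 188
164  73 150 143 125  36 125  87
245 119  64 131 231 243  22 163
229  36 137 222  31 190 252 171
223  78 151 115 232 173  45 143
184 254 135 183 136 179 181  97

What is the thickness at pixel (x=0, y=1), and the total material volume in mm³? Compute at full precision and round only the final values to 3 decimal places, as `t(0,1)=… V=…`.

t(0,1)=2.245 V=466.303

span = t_max - t_min = 3.77 - 0.53 = 3.240
L(0,1) = 120, L_eff = 120/255 = 0.470588
t(0,1) = 3.77 - 3.240·0.470588 = 2.245
Σt over all 10·8 pixels = 351082/2125 ≈ 165.2150588
V = pitch²·Σt = 1.68²·351082/2125 = 466.303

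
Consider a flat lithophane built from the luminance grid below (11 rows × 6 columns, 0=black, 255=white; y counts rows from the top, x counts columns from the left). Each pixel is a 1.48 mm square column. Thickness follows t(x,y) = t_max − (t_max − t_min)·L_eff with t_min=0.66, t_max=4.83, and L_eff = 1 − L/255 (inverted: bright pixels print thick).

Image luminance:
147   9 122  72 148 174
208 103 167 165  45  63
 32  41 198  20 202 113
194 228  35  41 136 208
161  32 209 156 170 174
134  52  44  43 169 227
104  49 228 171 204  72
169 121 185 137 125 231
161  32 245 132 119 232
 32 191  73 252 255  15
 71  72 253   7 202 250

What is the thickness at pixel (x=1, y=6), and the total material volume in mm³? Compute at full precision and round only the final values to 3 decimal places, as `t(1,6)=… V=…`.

t(1,6)=1.461 V=411.771

span = t_max - t_min = 4.83 - 0.66 = 4.170
L(1,6) = 49, L_eff = 1 - 49/255 = 0.807843 (inverted)
t(1,6) = 4.83 - 4.170·0.807843 = 1.461
Σt over all 11·6 pixels = 399477/2125 ≈ 187.9891765
V = pitch²·Σt = 1.48²·399477/2125 = 411.771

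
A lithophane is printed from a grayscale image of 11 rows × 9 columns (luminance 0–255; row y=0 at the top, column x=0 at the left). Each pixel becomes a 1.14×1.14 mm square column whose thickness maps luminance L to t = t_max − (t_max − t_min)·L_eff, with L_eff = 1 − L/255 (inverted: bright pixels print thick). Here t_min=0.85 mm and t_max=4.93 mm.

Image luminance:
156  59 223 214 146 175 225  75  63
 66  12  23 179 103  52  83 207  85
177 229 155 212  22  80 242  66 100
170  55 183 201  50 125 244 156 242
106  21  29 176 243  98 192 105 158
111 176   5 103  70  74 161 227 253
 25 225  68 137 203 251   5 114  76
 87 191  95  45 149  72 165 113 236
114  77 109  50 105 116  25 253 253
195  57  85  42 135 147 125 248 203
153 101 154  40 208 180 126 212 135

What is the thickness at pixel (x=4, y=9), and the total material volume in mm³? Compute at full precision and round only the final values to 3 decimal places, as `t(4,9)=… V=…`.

span = t_max - t_min = 4.93 - 0.85 = 4.080
L(4,9) = 135, L_eff = 1 - 135/255 = 0.470588 (inverted)
t(4,9) = 4.93 - 4.080·0.470588 = 3.010
Σt over all 11·9 pixels = 293.238
V = pitch²·Σt = 1.14²·293.238 = 381.092

t(4,9)=3.010 V=381.092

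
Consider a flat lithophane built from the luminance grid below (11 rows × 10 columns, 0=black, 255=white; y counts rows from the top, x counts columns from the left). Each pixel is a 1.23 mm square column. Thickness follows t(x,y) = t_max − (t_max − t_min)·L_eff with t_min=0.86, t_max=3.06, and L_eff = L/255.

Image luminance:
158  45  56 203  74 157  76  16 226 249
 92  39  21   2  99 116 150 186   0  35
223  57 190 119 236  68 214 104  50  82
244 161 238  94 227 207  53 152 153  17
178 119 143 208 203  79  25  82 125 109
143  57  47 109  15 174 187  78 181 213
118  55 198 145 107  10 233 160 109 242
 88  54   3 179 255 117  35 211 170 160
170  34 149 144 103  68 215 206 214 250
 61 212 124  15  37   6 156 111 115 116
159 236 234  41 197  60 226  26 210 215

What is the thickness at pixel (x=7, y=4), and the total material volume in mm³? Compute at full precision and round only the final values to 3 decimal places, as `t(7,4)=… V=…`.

t(7,4)=2.353 V=324.902

span = t_max - t_min = 3.06 - 0.86 = 2.200
L(7,4) = 82, L_eff = 82/255 = 0.321569
t(7,4) = 3.06 - 2.200·0.321569 = 2.353
Σt over all 11·10 pixels = 273812/1275 ≈ 214.7545098
V = pitch²·Σt = 1.23²·273812/1275 = 324.902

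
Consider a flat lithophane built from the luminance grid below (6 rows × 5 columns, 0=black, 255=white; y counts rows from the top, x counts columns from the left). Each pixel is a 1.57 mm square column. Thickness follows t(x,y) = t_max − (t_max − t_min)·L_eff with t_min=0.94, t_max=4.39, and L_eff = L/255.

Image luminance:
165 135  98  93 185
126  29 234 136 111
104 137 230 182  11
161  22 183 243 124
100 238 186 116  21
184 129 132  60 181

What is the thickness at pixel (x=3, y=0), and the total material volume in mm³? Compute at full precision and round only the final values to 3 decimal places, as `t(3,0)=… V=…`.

span = t_max - t_min = 4.39 - 0.94 = 3.450
L(3,0) = 93, L_eff = 93/255 = 0.364706
t(3,0) = 4.39 - 3.450·0.364706 = 3.132
Σt over all 6·5 pixels = 65301/850 ≈ 76.8247059
V = pitch²·Σt = 1.57²·65301/850 = 189.365

t(3,0)=3.132 V=189.365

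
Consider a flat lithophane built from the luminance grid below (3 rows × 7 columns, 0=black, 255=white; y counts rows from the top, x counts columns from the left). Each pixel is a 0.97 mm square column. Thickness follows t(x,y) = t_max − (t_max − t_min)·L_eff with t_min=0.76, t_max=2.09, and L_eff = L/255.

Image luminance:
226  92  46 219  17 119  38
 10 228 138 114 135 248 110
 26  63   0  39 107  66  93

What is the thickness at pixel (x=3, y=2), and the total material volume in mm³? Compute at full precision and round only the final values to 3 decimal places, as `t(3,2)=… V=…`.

t(3,2)=1.887 V=30.824

span = t_max - t_min = 2.09 - 0.76 = 1.330
L(3,2) = 39, L_eff = 39/255 = 0.152941
t(3,2) = 2.09 - 1.330·0.152941 = 1.887
Σt over all 3·7 pixels = 835373/25500 ≈ 32.7597255
V = pitch²·Σt = 0.97²·835373/25500 = 30.824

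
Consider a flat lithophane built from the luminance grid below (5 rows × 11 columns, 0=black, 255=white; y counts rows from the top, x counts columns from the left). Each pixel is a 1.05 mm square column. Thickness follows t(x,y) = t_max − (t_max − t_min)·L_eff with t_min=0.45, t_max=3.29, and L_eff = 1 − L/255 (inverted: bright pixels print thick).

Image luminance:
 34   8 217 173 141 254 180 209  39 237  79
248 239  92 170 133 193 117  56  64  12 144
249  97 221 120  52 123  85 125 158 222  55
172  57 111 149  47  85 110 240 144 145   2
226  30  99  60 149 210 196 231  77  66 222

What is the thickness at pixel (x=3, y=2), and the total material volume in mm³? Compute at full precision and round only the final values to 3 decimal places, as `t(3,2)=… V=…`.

t(3,2)=1.786 V=117.831

span = t_max - t_min = 3.29 - 0.45 = 2.840
L(3,2) = 120, L_eff = 1 - 120/255 = 0.529412 (inverted)
t(3,2) = 3.29 - 2.840·0.529412 = 1.786
Σt over all 5·11 pixels = 908447/8500 ≈ 106.8761176
V = pitch²·Σt = 1.05²·908447/8500 = 117.831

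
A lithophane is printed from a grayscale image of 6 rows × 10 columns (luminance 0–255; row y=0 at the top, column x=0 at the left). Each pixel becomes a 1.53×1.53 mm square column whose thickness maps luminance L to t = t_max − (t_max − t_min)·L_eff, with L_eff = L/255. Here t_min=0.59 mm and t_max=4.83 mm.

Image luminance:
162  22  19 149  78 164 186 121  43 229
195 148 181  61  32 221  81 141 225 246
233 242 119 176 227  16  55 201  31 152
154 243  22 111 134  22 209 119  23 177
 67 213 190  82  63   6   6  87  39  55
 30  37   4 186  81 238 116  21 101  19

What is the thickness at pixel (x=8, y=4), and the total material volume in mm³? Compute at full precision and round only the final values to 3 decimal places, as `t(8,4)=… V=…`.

t(8,4)=4.182 V=405.502

span = t_max - t_min = 4.83 - 0.59 = 4.240
L(8,4) = 39, L_eff = 39/255 = 0.152941
t(8,4) = 4.83 - 4.240·0.152941 = 4.182
Σt over all 6·10 pixels = 368103/2125 ≈ 173.2249412
V = pitch²·Σt = 1.53²·368103/2125 = 405.502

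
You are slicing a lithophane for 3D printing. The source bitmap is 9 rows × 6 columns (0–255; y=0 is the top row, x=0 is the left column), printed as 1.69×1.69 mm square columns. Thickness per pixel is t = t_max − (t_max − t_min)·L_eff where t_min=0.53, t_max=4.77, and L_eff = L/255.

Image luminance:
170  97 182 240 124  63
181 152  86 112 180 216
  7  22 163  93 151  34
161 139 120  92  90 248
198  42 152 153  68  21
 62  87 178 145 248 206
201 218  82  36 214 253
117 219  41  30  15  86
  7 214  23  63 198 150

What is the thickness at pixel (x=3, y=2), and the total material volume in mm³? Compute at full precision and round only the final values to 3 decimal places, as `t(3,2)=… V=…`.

t(3,2)=3.224 V=410.370

span = t_max - t_min = 4.77 - 0.53 = 4.240
L(3,2) = 93, L_eff = 93/255 = 0.364706
t(3,2) = 4.77 - 4.240·0.364706 = 3.224
Σt over all 9·6 pixels = 366389/2550 ≈ 143.6819608
V = pitch²·Σt = 1.69²·366389/2550 = 410.370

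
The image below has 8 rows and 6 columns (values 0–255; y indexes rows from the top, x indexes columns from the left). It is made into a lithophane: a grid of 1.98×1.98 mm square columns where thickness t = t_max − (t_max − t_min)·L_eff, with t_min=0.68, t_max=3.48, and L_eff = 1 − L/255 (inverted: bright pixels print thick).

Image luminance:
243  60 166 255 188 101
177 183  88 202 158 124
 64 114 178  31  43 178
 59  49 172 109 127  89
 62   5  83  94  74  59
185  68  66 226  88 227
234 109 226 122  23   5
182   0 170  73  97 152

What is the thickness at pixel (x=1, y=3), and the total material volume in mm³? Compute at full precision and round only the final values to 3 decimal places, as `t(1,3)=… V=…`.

span = t_max - t_min = 3.48 - 0.68 = 2.800
L(1,3) = 49, L_eff = 1 - 49/255 = 0.807843 (inverted)
t(1,3) = 3.48 - 2.800·0.807843 = 1.218
Σt over all 8·6 pixels = 122648/1275 ≈ 96.1945098
V = pitch²·Σt = 1.98²·122648/1275 = 377.121

t(1,3)=1.218 V=377.121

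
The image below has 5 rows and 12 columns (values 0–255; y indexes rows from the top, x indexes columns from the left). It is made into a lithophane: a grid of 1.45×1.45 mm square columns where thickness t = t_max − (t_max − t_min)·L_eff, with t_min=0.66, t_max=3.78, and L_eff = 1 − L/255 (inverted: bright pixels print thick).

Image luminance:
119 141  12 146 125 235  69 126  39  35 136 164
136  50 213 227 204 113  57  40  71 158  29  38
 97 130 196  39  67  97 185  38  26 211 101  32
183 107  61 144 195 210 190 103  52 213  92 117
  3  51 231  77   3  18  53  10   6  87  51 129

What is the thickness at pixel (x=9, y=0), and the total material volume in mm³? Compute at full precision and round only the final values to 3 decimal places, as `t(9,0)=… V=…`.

span = t_max - t_min = 3.78 - 0.66 = 3.120
L(9,0) = 35, L_eff = 1 - 35/255 = 0.862745 (inverted)
t(9,0) = 3.78 - 3.120·0.862745 = 1.088
Σt over all 5·12 pixels = 247638/2125 ≈ 116.5355294
V = pitch²·Σt = 1.45²·247638/2125 = 245.016

t(9,0)=1.088 V=245.016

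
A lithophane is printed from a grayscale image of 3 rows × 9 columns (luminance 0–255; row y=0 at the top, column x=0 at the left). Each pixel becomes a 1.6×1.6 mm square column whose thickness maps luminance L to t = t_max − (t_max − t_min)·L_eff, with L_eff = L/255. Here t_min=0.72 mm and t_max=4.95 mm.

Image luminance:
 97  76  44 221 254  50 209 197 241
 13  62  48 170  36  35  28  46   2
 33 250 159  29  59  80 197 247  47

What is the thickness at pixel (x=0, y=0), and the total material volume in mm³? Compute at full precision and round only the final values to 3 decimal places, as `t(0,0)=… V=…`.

t(0,0)=3.341 V=217.719

span = t_max - t_min = 4.95 - 0.72 = 4.230
L(0,0) = 97, L_eff = 97/255 = 0.380392
t(0,0) = 4.95 - 4.230·0.380392 = 3.341
Σt over all 3·9 pixels = 144579/1700 ≈ 85.0464706
V = pitch²·Σt = 1.6²·144579/1700 = 217.719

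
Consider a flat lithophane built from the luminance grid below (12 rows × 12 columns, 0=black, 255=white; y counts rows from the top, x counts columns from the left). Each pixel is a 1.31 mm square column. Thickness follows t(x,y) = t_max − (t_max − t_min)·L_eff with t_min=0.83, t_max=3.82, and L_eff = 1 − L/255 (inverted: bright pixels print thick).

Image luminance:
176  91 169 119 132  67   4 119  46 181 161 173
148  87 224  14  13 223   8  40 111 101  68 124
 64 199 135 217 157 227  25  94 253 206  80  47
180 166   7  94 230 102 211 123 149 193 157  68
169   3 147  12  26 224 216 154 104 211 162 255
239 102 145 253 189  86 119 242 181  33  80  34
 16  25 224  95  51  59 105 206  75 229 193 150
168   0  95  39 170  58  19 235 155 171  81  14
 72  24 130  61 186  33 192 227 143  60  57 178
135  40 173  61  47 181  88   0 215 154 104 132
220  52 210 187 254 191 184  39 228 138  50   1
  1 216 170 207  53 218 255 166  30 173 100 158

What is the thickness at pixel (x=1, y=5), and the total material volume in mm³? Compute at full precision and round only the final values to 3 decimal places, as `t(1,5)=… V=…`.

span = t_max - t_min = 3.82 - 0.83 = 2.990
L(1,5) = 102, L_eff = 1 - 102/255 = 0.600000 (inverted)
t(1,5) = 3.82 - 2.990·0.600000 = 2.026
Σt over all 12·12 pixels = 2122091/6375 ≈ 332.8770196
V = pitch²·Σt = 1.31²·2122091/6375 = 571.250

t(1,5)=2.026 V=571.250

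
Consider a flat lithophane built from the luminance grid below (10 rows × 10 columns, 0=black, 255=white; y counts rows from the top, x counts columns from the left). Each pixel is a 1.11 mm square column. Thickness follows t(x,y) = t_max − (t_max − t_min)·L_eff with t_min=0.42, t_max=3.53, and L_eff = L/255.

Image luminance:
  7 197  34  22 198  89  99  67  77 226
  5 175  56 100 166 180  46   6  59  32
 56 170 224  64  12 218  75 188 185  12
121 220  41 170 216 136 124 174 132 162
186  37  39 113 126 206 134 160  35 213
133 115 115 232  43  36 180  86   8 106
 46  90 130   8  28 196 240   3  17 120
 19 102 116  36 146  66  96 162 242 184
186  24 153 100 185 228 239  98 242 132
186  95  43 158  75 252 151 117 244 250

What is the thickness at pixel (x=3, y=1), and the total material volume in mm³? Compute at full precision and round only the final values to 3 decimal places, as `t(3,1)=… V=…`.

t(3,1)=2.310 V=253.874

span = t_max - t_min = 3.53 - 0.42 = 3.110
L(3,1) = 100, L_eff = 100/255 = 0.392157
t(3,1) = 3.53 - 3.110·0.392157 = 2.310
Σt over all 10·10 pixels = 5254261/25500 ≈ 206.0494510
V = pitch²·Σt = 1.11²·5254261/25500 = 253.874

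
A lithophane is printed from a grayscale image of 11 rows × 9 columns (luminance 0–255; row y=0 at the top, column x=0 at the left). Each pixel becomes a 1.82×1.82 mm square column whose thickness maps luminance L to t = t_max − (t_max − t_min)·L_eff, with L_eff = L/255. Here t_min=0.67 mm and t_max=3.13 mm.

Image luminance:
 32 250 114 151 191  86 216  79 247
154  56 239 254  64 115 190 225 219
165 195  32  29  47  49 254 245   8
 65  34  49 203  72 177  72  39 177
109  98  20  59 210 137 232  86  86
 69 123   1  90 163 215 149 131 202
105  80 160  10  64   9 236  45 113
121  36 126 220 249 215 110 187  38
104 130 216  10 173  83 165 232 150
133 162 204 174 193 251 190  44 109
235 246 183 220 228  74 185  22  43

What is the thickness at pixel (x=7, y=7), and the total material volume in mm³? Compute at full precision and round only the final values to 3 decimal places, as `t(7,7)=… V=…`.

t(7,7)=1.326 V=602.787

span = t_max - t_min = 3.13 - 0.67 = 2.460
L(7,7) = 187, L_eff = 187/255 = 0.733333
t(7,7) = 3.13 - 2.460·0.733333 = 1.326
Σt over all 11·9 pixels = 1546821/8500 ≈ 181.9789412
V = pitch²·Σt = 1.82²·1546821/8500 = 602.787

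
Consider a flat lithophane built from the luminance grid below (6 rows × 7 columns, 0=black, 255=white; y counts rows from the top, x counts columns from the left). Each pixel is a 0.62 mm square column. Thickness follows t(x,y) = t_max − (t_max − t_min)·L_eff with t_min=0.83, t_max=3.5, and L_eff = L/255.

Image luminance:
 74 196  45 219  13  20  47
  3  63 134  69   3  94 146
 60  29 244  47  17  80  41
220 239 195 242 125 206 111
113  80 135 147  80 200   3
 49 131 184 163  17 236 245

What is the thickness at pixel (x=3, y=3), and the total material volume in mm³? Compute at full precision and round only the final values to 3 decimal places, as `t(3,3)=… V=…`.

t(3,3)=0.966 V=37.328

span = t_max - t_min = 3.5 - 0.83 = 2.670
L(3,3) = 242, L_eff = 242/255 = 0.949020
t(3,3) = 3.5 - 2.670·0.949020 = 0.966
Σt over all 6·7 pixels = 165083/1700 ≈ 97.1076471
V = pitch²·Σt = 0.62²·165083/1700 = 37.328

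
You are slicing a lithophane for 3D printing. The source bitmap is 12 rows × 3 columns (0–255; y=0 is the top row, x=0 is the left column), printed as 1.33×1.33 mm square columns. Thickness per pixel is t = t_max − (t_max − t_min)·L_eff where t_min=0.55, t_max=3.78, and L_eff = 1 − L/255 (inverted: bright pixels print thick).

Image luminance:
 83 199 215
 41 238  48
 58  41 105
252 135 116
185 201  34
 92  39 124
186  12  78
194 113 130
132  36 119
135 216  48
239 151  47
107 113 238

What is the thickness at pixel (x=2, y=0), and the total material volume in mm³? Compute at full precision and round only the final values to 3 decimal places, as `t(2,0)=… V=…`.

t(2,0)=3.273 V=135.852

span = t_max - t_min = 3.78 - 0.55 = 3.230
L(2,0) = 215, L_eff = 1 - 215/255 = 0.156863 (inverted)
t(2,0) = 3.78 - 3.230·0.156863 = 3.273
Σt over all 12·3 pixels = 76.8
V = pitch²·Σt = 1.33²·76.8 = 135.852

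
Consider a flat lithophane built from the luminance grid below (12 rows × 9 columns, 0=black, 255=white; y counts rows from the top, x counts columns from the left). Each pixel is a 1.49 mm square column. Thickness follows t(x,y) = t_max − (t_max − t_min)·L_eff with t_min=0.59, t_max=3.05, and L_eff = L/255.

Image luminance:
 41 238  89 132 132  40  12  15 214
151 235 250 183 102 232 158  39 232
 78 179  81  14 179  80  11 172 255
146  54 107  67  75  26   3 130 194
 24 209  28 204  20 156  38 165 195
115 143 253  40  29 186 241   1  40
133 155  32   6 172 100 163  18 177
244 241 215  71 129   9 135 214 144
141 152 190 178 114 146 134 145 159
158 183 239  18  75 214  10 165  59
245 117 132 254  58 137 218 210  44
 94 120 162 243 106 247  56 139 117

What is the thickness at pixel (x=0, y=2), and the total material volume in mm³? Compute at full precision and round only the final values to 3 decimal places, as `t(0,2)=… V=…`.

span = t_max - t_min = 3.05 - 0.59 = 2.460
L(0,2) = 78, L_eff = 78/255 = 0.305882
t(0,2) = 3.05 - 2.460·0.305882 = 2.298
Σt over all 12·9 pixels = 82718/425 ≈ 194.6305882
V = pitch²·Σt = 1.49²·82718/425 = 432.099

t(0,2)=2.298 V=432.099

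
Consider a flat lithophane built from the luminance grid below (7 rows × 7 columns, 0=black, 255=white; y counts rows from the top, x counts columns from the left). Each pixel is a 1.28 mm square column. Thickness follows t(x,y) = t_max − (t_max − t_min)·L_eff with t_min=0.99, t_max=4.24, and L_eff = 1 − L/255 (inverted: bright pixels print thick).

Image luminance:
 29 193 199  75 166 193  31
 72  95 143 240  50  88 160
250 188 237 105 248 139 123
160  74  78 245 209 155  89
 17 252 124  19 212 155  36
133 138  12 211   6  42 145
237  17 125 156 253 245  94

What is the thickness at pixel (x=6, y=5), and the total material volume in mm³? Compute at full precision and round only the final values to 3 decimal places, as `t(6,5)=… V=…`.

span = t_max - t_min = 4.24 - 0.99 = 3.250
L(6,5) = 145, L_eff = 1 - 145/255 = 0.431373 (inverted)
t(6,5) = 4.24 - 3.250·0.431373 = 2.838
Σt over all 7·7 pixels = 56708/425 ≈ 133.4305882
V = pitch²·Σt = 1.28²·56708/425 = 218.613

t(6,5)=2.838 V=218.613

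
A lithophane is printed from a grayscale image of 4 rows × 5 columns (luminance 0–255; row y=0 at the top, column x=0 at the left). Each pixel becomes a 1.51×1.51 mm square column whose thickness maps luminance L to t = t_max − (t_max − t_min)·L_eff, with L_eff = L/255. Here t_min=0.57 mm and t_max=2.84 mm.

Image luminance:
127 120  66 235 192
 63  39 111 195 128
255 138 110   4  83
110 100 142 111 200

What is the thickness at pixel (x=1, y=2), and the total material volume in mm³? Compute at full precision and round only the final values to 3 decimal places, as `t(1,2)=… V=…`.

span = t_max - t_min = 2.84 - 0.57 = 2.270
L(1,2) = 138, L_eff = 138/255 = 0.541176
t(1,2) = 2.84 - 2.270·0.541176 = 1.612
Σt over all 4·5 pixels = 291439/8500 ≈ 34.2869412
V = pitch²·Σt = 1.51²·291439/8500 = 78.178

t(1,2)=1.612 V=78.178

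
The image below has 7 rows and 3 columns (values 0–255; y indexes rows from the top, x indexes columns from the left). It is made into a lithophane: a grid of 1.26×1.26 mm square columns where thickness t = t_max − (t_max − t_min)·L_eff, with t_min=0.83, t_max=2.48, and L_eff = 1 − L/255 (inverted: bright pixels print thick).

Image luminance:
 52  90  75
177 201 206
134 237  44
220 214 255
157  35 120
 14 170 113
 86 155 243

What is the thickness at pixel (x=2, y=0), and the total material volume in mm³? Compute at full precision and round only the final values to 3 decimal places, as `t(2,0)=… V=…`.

span = t_max - t_min = 2.48 - 0.83 = 1.650
L(2,0) = 75, L_eff = 1 - 75/255 = 0.705882 (inverted)
t(2,0) = 2.48 - 1.650·0.705882 = 1.315
Σt over all 7·3 pixels = 62609/1700 ≈ 36.8288235
V = pitch²·Σt = 1.26²·62609/1700 = 58.469

t(2,0)=1.315 V=58.469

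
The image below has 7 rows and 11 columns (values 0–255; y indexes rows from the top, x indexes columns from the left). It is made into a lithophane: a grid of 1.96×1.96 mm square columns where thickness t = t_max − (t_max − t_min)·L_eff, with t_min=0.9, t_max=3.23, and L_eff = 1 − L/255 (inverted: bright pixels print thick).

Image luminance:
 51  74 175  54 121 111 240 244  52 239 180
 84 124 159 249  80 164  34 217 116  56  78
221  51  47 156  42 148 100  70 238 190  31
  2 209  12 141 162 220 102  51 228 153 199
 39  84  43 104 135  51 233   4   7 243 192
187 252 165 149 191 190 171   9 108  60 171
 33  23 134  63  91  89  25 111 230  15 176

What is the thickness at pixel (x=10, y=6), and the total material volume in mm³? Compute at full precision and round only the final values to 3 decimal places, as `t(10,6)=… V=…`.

span = t_max - t_min = 3.23 - 0.9 = 2.330
L(10,6) = 176, L_eff = 1 - 176/255 = 0.309804 (inverted)
t(10,6) = 3.23 - 2.330·0.309804 = 2.508
Σt over all 7·11 pixels = 1323233/8500 ≈ 155.6744706
V = pitch²·Σt = 1.96²·1323233/8500 = 598.039

t(10,6)=2.508 V=598.039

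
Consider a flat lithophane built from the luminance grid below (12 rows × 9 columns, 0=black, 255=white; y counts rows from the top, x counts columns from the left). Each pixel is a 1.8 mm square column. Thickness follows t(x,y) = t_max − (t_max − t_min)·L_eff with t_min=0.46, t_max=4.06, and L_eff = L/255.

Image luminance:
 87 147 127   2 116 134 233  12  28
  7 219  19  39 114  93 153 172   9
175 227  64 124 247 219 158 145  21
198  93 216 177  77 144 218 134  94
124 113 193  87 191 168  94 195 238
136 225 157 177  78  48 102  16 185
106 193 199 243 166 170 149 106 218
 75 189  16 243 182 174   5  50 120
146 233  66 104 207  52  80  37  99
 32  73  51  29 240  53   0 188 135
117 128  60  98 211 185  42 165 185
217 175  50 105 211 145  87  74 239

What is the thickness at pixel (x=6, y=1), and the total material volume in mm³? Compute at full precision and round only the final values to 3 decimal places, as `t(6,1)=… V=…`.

t(6,1)=1.900 V=785.239

span = t_max - t_min = 4.06 - 0.46 = 3.600
L(6,1) = 153, L_eff = 153/255 = 0.600000
t(6,1) = 4.06 - 3.600·0.600000 = 1.900
Σt over all 12·9 pixels = 103002/425 ≈ 242.3576471
V = pitch²·Σt = 1.8²·103002/425 = 785.239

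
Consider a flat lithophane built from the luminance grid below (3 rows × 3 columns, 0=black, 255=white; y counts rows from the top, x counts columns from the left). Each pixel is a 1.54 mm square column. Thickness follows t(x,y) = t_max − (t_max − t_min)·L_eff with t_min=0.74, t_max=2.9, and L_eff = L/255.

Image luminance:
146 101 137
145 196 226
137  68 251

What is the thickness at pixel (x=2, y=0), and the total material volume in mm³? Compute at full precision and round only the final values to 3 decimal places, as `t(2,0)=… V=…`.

t(2,0)=1.740 V=33.634

span = t_max - t_min = 2.9 - 0.74 = 2.160
L(2,0) = 137, L_eff = 137/255 = 0.537255
t(2,0) = 2.9 - 2.160·0.537255 = 1.740
Σt over all 3·3 pixels = 60273/4250 ≈ 14.1818824
V = pitch²·Σt = 1.54²·60273/4250 = 33.634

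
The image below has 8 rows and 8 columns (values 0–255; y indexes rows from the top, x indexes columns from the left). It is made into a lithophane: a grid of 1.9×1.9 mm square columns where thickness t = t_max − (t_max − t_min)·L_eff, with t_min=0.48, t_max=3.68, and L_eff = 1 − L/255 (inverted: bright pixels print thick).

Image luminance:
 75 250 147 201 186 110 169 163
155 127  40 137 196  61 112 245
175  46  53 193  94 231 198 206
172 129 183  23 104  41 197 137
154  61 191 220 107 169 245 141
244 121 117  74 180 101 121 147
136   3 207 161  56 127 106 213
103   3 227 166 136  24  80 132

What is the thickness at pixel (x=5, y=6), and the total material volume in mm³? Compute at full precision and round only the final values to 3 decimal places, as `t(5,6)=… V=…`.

span = t_max - t_min = 3.68 - 0.48 = 3.200
L(5,6) = 127, L_eff = 1 - 127/255 = 0.501961 (inverted)
t(5,6) = 3.68 - 3.200·0.501961 = 2.074
Σt over all 8·8 pixels = 60144/425 ≈ 141.5152941
V = pitch²·Σt = 1.9²·60144/425 = 510.870

t(5,6)=2.074 V=510.870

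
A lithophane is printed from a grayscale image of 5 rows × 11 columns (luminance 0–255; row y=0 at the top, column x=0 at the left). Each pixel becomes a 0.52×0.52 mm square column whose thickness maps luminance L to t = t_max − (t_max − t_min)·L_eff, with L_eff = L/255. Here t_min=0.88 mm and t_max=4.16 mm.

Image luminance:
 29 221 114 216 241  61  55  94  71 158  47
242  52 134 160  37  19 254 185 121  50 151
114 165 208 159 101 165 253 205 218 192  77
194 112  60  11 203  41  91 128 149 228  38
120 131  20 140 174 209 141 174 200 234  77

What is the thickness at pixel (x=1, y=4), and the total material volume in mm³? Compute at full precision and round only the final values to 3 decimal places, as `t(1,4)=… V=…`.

t(1,4)=2.475 V=35.977

span = t_max - t_min = 4.16 - 0.88 = 3.280
L(1,4) = 131, L_eff = 131/255 = 0.513725
t(1,4) = 4.16 - 3.280·0.513725 = 2.475
Σt over all 5·11 pixels = 848192/6375 ≈ 133.0497255
V = pitch²·Σt = 0.52²·848192/6375 = 35.977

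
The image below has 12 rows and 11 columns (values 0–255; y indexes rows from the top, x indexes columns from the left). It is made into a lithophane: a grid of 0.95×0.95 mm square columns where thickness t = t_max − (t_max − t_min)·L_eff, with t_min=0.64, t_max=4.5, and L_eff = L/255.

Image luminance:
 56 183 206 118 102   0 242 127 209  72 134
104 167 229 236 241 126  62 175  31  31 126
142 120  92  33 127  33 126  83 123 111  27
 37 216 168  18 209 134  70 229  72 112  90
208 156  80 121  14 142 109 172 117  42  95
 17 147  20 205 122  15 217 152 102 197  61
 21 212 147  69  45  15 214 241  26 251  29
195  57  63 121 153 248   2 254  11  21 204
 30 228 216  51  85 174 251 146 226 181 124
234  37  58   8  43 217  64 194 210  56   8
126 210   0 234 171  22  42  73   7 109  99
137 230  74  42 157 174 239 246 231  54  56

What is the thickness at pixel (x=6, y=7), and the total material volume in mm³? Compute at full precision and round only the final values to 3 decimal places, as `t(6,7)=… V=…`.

t(6,7)=4.470 V=317.052

span = t_max - t_min = 4.5 - 0.64 = 3.860
L(6,7) = 2, L_eff = 2/255 = 0.007843
t(6,7) = 4.5 - 3.860·0.007843 = 4.470
Σt over all 12·11 pixels = 4479131/12750 ≈ 351.3043922
V = pitch²·Σt = 0.95²·4479131/12750 = 317.052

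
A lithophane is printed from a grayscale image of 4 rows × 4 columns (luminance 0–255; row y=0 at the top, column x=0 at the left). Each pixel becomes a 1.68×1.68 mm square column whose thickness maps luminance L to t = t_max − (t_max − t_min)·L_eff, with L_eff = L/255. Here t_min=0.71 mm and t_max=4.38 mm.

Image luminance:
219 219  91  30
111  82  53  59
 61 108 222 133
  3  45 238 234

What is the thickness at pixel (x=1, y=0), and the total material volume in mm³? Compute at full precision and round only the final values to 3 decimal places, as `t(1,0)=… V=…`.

t(1,0)=1.228 V=120.290

span = t_max - t_min = 4.38 - 0.71 = 3.670
L(1,0) = 219, L_eff = 219/255 = 0.858824
t(1,0) = 4.38 - 3.670·0.858824 = 1.228
Σt over all 4·4 pixels = 90567/2125 ≈ 42.6197647
V = pitch²·Σt = 1.68²·90567/2125 = 120.290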